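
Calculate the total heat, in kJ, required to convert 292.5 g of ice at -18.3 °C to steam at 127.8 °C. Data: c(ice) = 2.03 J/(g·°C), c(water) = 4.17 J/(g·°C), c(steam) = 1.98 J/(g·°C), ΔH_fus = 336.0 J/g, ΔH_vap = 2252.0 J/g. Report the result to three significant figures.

q1 (heat ice -18.3→0.0 °C): 292.5 × 2.03 × 18.3 = 10866 J
q2 (melt at 0 °C): 292.5 × 336.0 = 98280 J
q3 (heat water 0.0→100.0 °C): 292.5 × 4.17 × 100.0 = 121973 J
q4 (vaporize at 100 °C): 292.5 × 2252.0 = 658710 J
q5 (heat steam 100.0→127.8 °C): 292.5 × 1.98 × 27.8 = 16100 J
Total: 10866 + 98280 + 121973 + 658710 + 16100 = 905929 J = 906 kJ

q = 906 kJ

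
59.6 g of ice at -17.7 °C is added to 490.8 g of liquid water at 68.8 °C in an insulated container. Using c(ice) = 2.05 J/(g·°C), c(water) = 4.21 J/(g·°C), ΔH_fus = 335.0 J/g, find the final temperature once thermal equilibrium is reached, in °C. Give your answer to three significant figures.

Heat to bring ice to 0 °C and melt it: q₁ = 59.6×2.05×17.7 + 59.6×335.0 = 22129 J
Heat the water can supply cooling to 0 °C: 490.8×4.21×68.8 = 142159 J > q₁, so all ice melts.
Energy balance: 490.8×4.21×(68.8 − T) = 22129 + 59.6×4.21×(T − 0)
2066.268(68.8 − T) = 22129 + 250.916 T
142159 − 22129 = 2317.184 T
T = 120030 / 2317.184 = 51.80 °C

T_f = 51.8 °C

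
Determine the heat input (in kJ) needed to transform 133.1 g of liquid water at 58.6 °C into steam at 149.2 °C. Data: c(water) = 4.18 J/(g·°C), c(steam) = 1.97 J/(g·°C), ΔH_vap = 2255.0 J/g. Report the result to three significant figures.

q = 336 kJ

q1 (heat water 58.6→100.0 °C): 133.1 × 4.18 × 41.4 = 23033 J
q2 (vaporize at 100 °C): 133.1 × 2255.0 = 300141 J
q3 (heat steam 100.0→149.2 °C): 133.1 × 1.97 × 49.2 = 12901 J
Total: 23033 + 300141 + 12901 = 336075 J = 336 kJ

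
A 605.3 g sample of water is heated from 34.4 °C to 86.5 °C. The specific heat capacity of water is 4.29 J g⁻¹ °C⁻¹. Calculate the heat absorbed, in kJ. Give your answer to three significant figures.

q = m c ΔT = 605.3 × 4.29 × (86.5 − 34.4)
q = 605.3 × 4.29 × 52.1 = 135300 J = 135 kJ

q = 135 kJ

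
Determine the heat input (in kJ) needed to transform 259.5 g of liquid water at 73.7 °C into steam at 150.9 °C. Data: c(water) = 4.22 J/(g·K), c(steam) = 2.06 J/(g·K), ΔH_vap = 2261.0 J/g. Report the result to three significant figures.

q = 643 kJ

q1 (heat water 73.7→100.0 °C): 259.5 × 4.22 × 26.3 = 28801 J
q2 (vaporize at 100 °C): 259.5 × 2261.0 = 586730 J
q3 (heat steam 100.0→150.9 °C): 259.5 × 2.06 × 50.9 = 27210 J
Total: 28801 + 586730 + 27210 = 642741 J = 643 kJ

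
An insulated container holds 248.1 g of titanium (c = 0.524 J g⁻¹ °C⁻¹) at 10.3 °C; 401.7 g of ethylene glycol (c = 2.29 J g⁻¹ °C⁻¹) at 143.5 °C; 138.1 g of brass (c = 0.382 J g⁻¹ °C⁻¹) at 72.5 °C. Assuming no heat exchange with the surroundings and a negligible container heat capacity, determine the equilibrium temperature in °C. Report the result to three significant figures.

T_f = 124 °C

Σ mᵢcᵢ(T − Tᵢ) = 0  ⇒  T = Σ mᵢcᵢTᵢ / Σ mᵢcᵢ
Σ mᵢcᵢ = 248.1×0.524 + 401.7×2.29 + 138.1×0.382 = 1102.6516
Σ mᵢcᵢTᵢ = 130.0044×10.3 + 919.893×143.5 + 52.7542×72.5 = 137170
T = 137170 / 1102.6516 = 124.4 °C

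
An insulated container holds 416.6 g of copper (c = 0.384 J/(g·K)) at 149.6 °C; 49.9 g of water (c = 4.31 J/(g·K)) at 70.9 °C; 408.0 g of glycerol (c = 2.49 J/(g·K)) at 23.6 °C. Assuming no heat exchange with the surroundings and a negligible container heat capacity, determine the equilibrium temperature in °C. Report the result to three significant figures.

T_f = 45.4 °C

Σ mᵢcᵢ(T − Tᵢ) = 0  ⇒  T = Σ mᵢcᵢTᵢ / Σ mᵢcᵢ
Σ mᵢcᵢ = 416.6×0.384 + 49.9×4.31 + 408.0×2.49 = 1390.9634
Σ mᵢcᵢTᵢ = 159.9744×149.6 + 215.069×70.9 + 1015.92×23.6 = 63156
T = 63156 / 1390.9634 = 45.40 °C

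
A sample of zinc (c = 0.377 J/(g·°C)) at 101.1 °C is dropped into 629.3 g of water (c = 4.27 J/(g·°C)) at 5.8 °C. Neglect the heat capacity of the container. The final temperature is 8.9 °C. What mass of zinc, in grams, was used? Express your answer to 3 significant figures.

q_gained = (629.3 × 4.27) × (8.9 − 5.8) = 8330 J
q_lost = m × 0.377 × (101.1 − 8.9) = 34.7594 m
m = 8330 / 34.7594 = 240 g

m = 240 g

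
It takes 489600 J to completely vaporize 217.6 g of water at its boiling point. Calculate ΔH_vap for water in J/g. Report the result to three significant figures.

ΔH_vap = q / m = 489600 / 217.6 = 2250 J/g

ΔH_vap = 2250 J/g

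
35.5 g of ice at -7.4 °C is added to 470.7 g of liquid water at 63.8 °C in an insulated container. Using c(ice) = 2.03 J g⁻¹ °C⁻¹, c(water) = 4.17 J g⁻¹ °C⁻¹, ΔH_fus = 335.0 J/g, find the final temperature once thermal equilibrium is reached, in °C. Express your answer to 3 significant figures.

T_f = 53.4 °C

Heat to bring ice to 0 °C and melt it: q₁ = 35.5×2.03×7.4 + 35.5×335.0 = 12426 J
Heat the water can supply cooling to 0 °C: 470.7×4.17×63.8 = 125228 J > q₁, so all ice melts.
Energy balance: 470.7×4.17×(63.8 − T) = 12426 + 35.5×4.17×(T − 0)
1962.819(63.8 − T) = 12426 + 148.035 T
125228 − 12426 = 2110.854 T
T = 112802 / 2110.854 = 53.44 °C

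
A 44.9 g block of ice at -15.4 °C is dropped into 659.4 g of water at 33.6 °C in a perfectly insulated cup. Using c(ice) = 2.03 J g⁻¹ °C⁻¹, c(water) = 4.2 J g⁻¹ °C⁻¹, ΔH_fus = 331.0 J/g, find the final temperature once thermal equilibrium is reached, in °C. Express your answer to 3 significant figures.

Heat to bring ice to 0 °C and melt it: q₁ = 44.9×2.03×15.4 + 44.9×331.0 = 16266 J
Heat the water can supply cooling to 0 °C: 659.4×4.2×33.6 = 93054.5 J > q₁, so all ice melts.
Energy balance: 659.4×4.2×(33.6 − T) = 16266 + 44.9×4.2×(T − 0)
2769.48(33.6 − T) = 16266 + 188.58 T
93054.5 − 16266 = 2958.06 T
T = 76788.5 / 2958.06 = 25.96 °C

T_f = 26.0 °C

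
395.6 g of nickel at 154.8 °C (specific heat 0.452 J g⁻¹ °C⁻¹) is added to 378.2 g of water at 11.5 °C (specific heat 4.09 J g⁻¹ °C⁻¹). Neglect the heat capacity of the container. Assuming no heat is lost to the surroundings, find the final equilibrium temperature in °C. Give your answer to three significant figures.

T_f = 26.3 °C

Heat lost by nickel = heat gained by water.
(395.6)(0.452)(154.8 − T) = (378.2)(4.09)(T − 11.5)
178.8112 (154.8 − T) = 1546.838 (T − 11.5)
27680 − 178.8112 T = 1546.838 T − 17789
45469 = 1725.6492 T
T = 26.349 °C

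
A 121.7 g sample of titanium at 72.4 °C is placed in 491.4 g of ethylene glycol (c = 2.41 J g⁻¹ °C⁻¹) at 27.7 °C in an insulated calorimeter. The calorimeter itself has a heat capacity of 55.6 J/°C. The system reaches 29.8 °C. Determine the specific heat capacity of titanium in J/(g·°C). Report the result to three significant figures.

c = 0.502 J/(g·°C)

q_gained = (491.4 × 2.41 + 55.6) × (29.8 − 27.7) = 2604 J
q_lost = 121.7 × c × (72.4 − 29.8) = 5184.42 c
Set equal: c = 2604 / 5184.42 = 0.502 J/(g·°C)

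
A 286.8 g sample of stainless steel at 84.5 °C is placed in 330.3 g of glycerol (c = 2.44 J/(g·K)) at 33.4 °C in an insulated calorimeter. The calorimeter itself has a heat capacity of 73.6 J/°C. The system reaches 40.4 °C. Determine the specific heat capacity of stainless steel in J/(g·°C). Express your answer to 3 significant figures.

c = 0.487 J/(g·°C)

q_gained = (330.3 × 2.44 + 73.6) × (40.4 − 33.4) = 6157 J
q_lost = 286.8 × c × (84.5 − 40.4) = 12647.88 c
Set equal: c = 6157 / 12647.88 = 0.487 J/(g·°C)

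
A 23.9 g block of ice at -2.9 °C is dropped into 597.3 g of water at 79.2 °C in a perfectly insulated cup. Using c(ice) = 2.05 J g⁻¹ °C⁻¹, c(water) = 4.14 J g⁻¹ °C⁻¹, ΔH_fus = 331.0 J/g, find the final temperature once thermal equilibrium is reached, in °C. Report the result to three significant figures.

Heat to bring ice to 0 °C and melt it: q₁ = 23.9×2.05×2.9 + 23.9×331.0 = 8053.0 J
Heat the water can supply cooling to 0 °C: 597.3×4.14×79.2 = 195848 J > q₁, so all ice melts.
Energy balance: 597.3×4.14×(79.2 − T) = 8053.0 + 23.9×4.14×(T − 0)
2472.822(79.2 − T) = 8053.0 + 98.946 T
195848 − 8053.0 = 2571.768 T
T = 187795.0 / 2571.768 = 73.02 °C

T_f = 73.0 °C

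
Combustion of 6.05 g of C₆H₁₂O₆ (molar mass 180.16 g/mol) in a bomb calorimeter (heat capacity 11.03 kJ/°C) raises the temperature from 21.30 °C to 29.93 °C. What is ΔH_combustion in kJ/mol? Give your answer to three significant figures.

ΔT = 29.93 − 21.30 = 8.63 °C
q_cal = C_cal × ΔT = 11.03 × 8.63 = 95.1889 kJ
n = 6.05 / 180.16 = 0.03358 mol
q_rxn = −q_cal = -95.1889 kJ
ΔH = -95.1889 / 0.03358 = -2834.7 kJ/mol

ΔH = -2830 kJ/mol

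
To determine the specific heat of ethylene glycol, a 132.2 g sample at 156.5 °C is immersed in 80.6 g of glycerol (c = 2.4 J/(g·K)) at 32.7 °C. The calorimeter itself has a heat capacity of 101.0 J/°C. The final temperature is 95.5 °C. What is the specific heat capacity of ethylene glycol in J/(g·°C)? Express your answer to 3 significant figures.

c = 2.29 J/(g·°C)

q_gained = (80.6 × 2.4 + 101.0) × (95.5 − 32.7) = 18490 J
q_lost = 132.2 × c × (156.5 − 95.5) = 8064.2 c
Set equal: c = 18490 / 8064.2 = 2.29 J/(g·°C)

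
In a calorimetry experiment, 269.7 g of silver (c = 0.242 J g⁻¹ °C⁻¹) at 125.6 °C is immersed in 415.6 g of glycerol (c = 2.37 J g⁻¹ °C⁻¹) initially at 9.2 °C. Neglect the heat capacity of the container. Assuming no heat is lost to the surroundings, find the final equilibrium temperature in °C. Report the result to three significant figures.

T_f = 16.4 °C

Heat lost by silver = heat gained by glycerol.
(269.7)(0.242)(125.6 − T) = (415.6)(2.37)(T − 9.2)
65.2674 (125.6 − T) = 984.972 (T − 9.2)
8197.6 − 65.2674 T = 984.972 T − 9061.7
17259.3 = 1050.2394 T
T = 16.43 °C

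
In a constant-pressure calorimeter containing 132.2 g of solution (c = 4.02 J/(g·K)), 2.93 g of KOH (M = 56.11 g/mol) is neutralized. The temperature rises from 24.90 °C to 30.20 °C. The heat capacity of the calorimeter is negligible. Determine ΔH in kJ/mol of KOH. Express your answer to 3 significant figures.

ΔH = -53.9 kJ/mol

|ΔT| = |30.20 − 24.90| = 5.30 °C
|q_surr| = (132.2 × 4.02) × 5.30 = 531.444 × 5.30 = 2817 J
n(KOH) = 2.93 / 56.11 = 0.05222 mol
Temperature rose, so q_rxn = −|q_surr| = -2.817 kJ
ΔH = q_rxn / n = -53.94 kJ/mol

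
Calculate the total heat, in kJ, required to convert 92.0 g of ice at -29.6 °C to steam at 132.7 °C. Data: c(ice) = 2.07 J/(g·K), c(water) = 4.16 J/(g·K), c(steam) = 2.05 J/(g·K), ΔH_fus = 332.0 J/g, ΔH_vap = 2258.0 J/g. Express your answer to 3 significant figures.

q = 288 kJ

q1 (heat ice -29.6→0.0 °C): 92.0 × 2.07 × 29.6 = 5637 J
q2 (melt at 0 °C): 92.0 × 332.0 = 30544 J
q3 (heat water 0.0→100.0 °C): 92.0 × 4.16 × 100.0 = 38272 J
q4 (vaporize at 100 °C): 92.0 × 2258.0 = 207736 J
q5 (heat steam 100.0→132.7 °C): 92.0 × 2.05 × 32.7 = 6167 J
Total: 5637 + 30544 + 38272 + 207736 + 6167 = 288356 J = 288 kJ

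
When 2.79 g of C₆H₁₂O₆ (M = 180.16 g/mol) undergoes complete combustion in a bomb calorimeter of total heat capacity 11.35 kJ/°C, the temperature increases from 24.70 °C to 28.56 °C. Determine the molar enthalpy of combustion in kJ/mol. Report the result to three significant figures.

ΔH = -2830 kJ/mol

ΔT = 28.56 − 24.70 = 3.86 °C
q_cal = C_cal × ΔT = 11.35 × 3.86 = 43.811 kJ
n = 2.79 / 180.16 = 0.01549 mol
q_rxn = −q_cal = -43.811 kJ
ΔH = -43.811 / 0.01549 = -2828 kJ/mol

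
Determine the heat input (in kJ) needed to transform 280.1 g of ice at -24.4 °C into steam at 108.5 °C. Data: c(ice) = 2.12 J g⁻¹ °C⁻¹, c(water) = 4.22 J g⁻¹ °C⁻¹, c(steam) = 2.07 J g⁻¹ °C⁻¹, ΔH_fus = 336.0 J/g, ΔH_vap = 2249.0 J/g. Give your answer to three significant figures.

q = 862 kJ

q1 (heat ice -24.4→0.0 °C): 280.1 × 2.12 × 24.4 = 14489 J
q2 (melt at 0 °C): 280.1 × 336.0 = 94114 J
q3 (heat water 0.0→100.0 °C): 280.1 × 4.22 × 100.0 = 118202 J
q4 (vaporize at 100 °C): 280.1 × 2249.0 = 629945 J
q5 (heat steam 100.0→108.5 °C): 280.1 × 2.07 × 8.5 = 4928 J
Total: 14489 + 94114 + 118202 + 629945 + 4928 = 861678 J = 862 kJ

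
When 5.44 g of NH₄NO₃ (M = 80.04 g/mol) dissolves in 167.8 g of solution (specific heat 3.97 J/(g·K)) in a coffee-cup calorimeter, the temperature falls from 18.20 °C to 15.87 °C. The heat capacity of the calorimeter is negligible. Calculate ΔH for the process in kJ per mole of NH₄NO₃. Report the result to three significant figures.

ΔH = 22.8 kJ/mol

|ΔT| = |15.87 − 18.20| = 2.33 °C
|q_surr| = (167.8 × 3.97) × 2.33 = 666.166 × 2.33 = 1552 J
n(NH₄NO₃) = 5.44 / 80.04 = 0.06797 mol
Temperature fell, so q_rxn = +|q_surr| = 1.552 kJ
ΔH = q_rxn / n = 22.83 kJ/mol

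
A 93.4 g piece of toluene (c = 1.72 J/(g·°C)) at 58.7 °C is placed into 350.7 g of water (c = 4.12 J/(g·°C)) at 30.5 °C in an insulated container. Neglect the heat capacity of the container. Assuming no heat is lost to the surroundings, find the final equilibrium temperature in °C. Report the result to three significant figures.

T_f = 33.3 °C

Heat lost by toluene = heat gained by water.
(93.4)(1.72)(58.7 − T) = (350.7)(4.12)(T − 30.5)
160.648 (58.7 − T) = 1444.884 (T − 30.5)
9430.0 − 160.648 T = 1444.884 T − 44069
53499.0 = 1605.532 T
T = 33.32 °C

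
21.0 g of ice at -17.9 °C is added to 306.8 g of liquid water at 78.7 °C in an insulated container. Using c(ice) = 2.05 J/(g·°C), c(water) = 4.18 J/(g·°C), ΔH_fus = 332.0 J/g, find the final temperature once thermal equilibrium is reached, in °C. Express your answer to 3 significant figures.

T_f = 68.0 °C

Heat to bring ice to 0 °C and melt it: q₁ = 21.0×2.05×17.9 + 21.0×332.0 = 7742.6 J
Heat the water can supply cooling to 0 °C: 306.8×4.18×78.7 = 100927 J > q₁, so all ice melts.
Energy balance: 306.8×4.18×(78.7 − T) = 7742.6 + 21.0×4.18×(T − 0)
1282.424(78.7 − T) = 7742.6 + 87.78 T
100927 − 7742.6 = 1370.204 T
T = 93184.4 / 1370.204 = 68.01 °C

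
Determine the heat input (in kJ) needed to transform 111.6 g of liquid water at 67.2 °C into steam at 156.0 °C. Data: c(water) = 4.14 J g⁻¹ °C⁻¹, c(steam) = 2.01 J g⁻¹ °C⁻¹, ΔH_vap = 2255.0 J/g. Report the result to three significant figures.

q1 (heat water 67.2→100.0 °C): 111.6 × 4.14 × 32.8 = 15154 J
q2 (vaporize at 100 °C): 111.6 × 2255.0 = 251658 J
q3 (heat steam 100.0→156.0 °C): 111.6 × 2.01 × 56.0 = 12562 J
Total: 15154 + 251658 + 12562 = 279374 J = 279 kJ

q = 279 kJ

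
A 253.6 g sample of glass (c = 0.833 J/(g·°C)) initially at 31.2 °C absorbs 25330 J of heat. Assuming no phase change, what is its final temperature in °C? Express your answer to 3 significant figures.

T_f = 151 °C

ΔT = q / (m c) = 25330 / (253.6 × 0.833) = 119.9 °C
T_f = 31.2 + 119.9 = 151.1 °C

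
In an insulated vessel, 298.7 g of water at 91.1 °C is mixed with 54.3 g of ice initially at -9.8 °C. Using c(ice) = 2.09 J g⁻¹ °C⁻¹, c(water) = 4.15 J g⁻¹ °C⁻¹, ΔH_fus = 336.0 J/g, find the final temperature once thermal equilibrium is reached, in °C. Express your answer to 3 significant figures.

Heat to bring ice to 0 °C and melt it: q₁ = 54.3×2.09×9.8 + 54.3×336.0 = 19357 J
Heat the water can supply cooling to 0 °C: 298.7×4.15×91.1 = 112928 J > q₁, so all ice melts.
Energy balance: 298.7×4.15×(91.1 − T) = 19357 + 54.3×4.15×(T − 0)
1239.605(91.1 − T) = 19357 + 225.345 T
112928 − 19357 = 1464.950 T
T = 93571 / 1464.950 = 63.87 °C

T_f = 63.9 °C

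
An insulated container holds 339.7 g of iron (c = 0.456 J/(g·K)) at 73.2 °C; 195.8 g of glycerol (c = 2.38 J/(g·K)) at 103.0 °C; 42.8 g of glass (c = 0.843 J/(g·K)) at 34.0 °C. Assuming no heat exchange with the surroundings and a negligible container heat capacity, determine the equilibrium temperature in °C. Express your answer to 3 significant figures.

T_f = 92.2 °C

Σ mᵢcᵢ(T − Tᵢ) = 0  ⇒  T = Σ mᵢcᵢTᵢ / Σ mᵢcᵢ
Σ mᵢcᵢ = 339.7×0.456 + 195.8×2.38 + 42.8×0.843 = 656.9876
Σ mᵢcᵢTᵢ = 154.9032×73.2 + 466.004×103.0 + 36.0804×34.0 = 60564
T = 60564 / 656.9876 = 92.18 °C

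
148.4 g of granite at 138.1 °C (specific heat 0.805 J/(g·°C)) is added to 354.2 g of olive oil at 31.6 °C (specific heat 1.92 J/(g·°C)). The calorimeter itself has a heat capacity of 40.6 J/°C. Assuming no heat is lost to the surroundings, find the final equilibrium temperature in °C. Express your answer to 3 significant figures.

Heat lost by granite = heat gained by olive oil + calorimeter.
(148.4)(0.805)(138.1 − T) = [(354.2)(1.92) + 40.6](T − 31.6)
119.462 (138.1 − T) = 720.664 (T − 31.6)
16498 − 119.462 T = 720.664 T − 22773
39271 = 840.126 T
T = 46.74 °C

T_f = 46.7 °C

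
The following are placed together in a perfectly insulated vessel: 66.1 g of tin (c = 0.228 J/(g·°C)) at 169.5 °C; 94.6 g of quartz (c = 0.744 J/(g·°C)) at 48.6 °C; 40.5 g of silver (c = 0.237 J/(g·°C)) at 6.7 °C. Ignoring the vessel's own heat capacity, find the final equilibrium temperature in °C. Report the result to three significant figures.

T_f = 63.5 °C

Σ mᵢcᵢ(T − Tᵢ) = 0  ⇒  T = Σ mᵢcᵢTᵢ / Σ mᵢcᵢ
Σ mᵢcᵢ = 66.1×0.228 + 94.6×0.744 + 40.5×0.237 = 95.0517
Σ mᵢcᵢTᵢ = 15.0708×169.5 + 70.3824×48.6 + 9.5985×6.7 = 6039.4
T = 6039.4 / 95.0517 = 63.54 °C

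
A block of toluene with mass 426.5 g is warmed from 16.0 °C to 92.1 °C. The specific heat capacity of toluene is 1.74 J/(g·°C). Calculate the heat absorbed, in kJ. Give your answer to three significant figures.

q = 56.5 kJ

q = m c ΔT = 426.5 × 1.74 × (92.1 − 16.0)
q = 426.5 × 1.74 × 76.1 = 56470 J = 56.5 kJ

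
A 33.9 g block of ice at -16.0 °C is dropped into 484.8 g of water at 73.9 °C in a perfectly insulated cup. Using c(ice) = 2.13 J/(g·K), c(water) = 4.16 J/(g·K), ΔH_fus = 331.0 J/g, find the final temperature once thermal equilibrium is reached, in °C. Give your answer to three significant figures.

Heat to bring ice to 0 °C and melt it: q₁ = 33.9×2.13×16.0 + 33.9×331.0 = 12376 J
Heat the water can supply cooling to 0 °C: 484.8×4.16×73.9 = 149039 J > q₁, so all ice melts.
Energy balance: 484.8×4.16×(73.9 − T) = 12376 + 33.9×4.16×(T − 0)
2016.768(73.9 − T) = 12376 + 141.024 T
149039 − 12376 = 2157.792 T
T = 136663 / 2157.792 = 63.33 °C

T_f = 63.3 °C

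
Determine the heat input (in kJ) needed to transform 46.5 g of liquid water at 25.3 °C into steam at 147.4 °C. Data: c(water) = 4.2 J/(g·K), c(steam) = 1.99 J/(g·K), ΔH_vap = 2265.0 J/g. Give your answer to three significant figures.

q1 (heat water 25.3→100.0 °C): 46.5 × 4.2 × 74.7 = 14589 J
q2 (vaporize at 100 °C): 46.5 × 2265.0 = 105323 J
q3 (heat steam 100.0→147.4 °C): 46.5 × 1.99 × 47.4 = 4386 J
Total: 14589 + 105323 + 4386 = 124298 J = 124 kJ

q = 124 kJ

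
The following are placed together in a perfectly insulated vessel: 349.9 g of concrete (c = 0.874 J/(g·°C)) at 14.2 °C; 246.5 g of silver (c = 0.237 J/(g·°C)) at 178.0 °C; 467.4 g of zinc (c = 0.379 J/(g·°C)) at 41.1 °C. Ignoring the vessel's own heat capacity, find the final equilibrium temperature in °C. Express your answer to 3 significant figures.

Σ mᵢcᵢ(T − Tᵢ) = 0  ⇒  T = Σ mᵢcᵢTᵢ / Σ mᵢcᵢ
Σ mᵢcᵢ = 349.9×0.874 + 246.5×0.237 + 467.4×0.379 = 541.3777
Σ mᵢcᵢTᵢ = 305.8126×14.2 + 58.4205×178.0 + 177.1446×41.1 = 22022
T = 22022 / 541.3777 = 40.68 °C

T_f = 40.7 °C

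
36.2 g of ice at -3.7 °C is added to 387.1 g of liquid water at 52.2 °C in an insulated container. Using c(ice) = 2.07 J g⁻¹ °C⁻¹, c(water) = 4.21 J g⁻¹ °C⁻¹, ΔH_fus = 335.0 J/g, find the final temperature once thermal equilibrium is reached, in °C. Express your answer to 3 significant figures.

Heat to bring ice to 0 °C and melt it: q₁ = 36.2×2.07×3.7 + 36.2×335.0 = 12404 J
Heat the water can supply cooling to 0 °C: 387.1×4.21×52.2 = 85069.9 J > q₁, so all ice melts.
Energy balance: 387.1×4.21×(52.2 − T) = 12404 + 36.2×4.21×(T − 0)
1629.691(52.2 − T) = 12404 + 152.402 T
85069.9 − 12404 = 1782.093 T
T = 72665.9 / 1782.093 = 40.78 °C

T_f = 40.8 °C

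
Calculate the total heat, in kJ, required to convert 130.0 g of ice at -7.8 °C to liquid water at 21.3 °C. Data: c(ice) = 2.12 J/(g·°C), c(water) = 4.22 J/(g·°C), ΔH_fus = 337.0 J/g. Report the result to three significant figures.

q1 (heat ice -7.8→0.0 °C): 130.0 × 2.12 × 7.8 = 2150 J
q2 (melt at 0 °C): 130.0 × 337.0 = 43810 J
q3 (heat water 0.0→21.3 °C): 130.0 × 4.22 × 21.3 = 11685 J
Total: 2150 + 43810 + 11685 = 57645 J = 57.6 kJ

q = 57.6 kJ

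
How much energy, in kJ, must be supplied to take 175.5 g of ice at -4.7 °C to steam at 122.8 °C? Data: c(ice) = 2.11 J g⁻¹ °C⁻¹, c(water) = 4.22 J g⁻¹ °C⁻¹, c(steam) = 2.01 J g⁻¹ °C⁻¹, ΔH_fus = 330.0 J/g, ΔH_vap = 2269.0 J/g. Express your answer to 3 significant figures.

q1 (heat ice -4.7→0.0 °C): 175.5 × 2.11 × 4.7 = 1740 J
q2 (melt at 0 °C): 175.5 × 330.0 = 57915 J
q3 (heat water 0.0→100.0 °C): 175.5 × 4.22 × 100.0 = 74061 J
q4 (vaporize at 100 °C): 175.5 × 2269.0 = 398210 J
q5 (heat steam 100.0→122.8 °C): 175.5 × 2.01 × 22.8 = 8043 J
Total: 1740 + 57915 + 74061 + 398210 + 8043 = 539969 J = 540 kJ

q = 540 kJ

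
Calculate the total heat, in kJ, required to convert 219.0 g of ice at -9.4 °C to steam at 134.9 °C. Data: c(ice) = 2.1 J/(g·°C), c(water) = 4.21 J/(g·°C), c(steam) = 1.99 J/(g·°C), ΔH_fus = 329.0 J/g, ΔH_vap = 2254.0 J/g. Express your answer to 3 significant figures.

q1 (heat ice -9.4→0.0 °C): 219.0 × 2.1 × 9.4 = 4323 J
q2 (melt at 0 °C): 219.0 × 329.0 = 72051 J
q3 (heat water 0.0→100.0 °C): 219.0 × 4.21 × 100.0 = 92199 J
q4 (vaporize at 100 °C): 219.0 × 2254.0 = 493626 J
q5 (heat steam 100.0→134.9 °C): 219.0 × 1.99 × 34.9 = 15210 J
Total: 4323 + 72051 + 92199 + 493626 + 15210 = 677409 J = 677 kJ

q = 677 kJ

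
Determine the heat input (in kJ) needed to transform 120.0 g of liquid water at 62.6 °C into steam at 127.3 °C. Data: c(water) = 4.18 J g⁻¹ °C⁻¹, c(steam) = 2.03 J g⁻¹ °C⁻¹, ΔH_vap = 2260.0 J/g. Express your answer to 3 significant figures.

q = 297 kJ

q1 (heat water 62.6→100.0 °C): 120.0 × 4.18 × 37.4 = 18760 J
q2 (vaporize at 100 °C): 120.0 × 2260.0 = 271200 J
q3 (heat steam 100.0→127.3 °C): 120.0 × 2.03 × 27.3 = 6650 J
Total: 18760 + 271200 + 6650 = 296610 J = 297 kJ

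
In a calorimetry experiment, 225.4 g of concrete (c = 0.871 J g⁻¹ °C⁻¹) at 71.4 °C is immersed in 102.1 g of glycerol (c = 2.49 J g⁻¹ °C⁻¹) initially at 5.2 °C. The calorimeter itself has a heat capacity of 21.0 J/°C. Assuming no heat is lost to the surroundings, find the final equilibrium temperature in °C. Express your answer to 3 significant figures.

Heat lost by concrete = heat gained by glycerol + calorimeter.
(225.4)(0.871)(71.4 − T) = [(102.1)(2.49) + 21.0](T − 5.2)
196.3234 (71.4 − T) = 275.229 (T − 5.2)
14017 − 196.3234 T = 275.229 T − 1431.2
15448.2 = 471.5524 T
T = 32.76 °C

T_f = 32.8 °C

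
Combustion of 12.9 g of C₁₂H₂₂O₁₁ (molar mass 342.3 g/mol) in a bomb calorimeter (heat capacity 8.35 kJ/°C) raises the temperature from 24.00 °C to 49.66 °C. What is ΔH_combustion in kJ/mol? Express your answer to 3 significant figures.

ΔH = -5690 kJ/mol

ΔT = 49.66 − 24.00 = 25.66 °C
q_cal = C_cal × ΔT = 8.35 × 25.66 = 214.261 kJ
n = 12.9 / 342.3 = 0.037686 mol
q_rxn = −q_cal = -214.261 kJ
ΔH = -214.261 / 0.037686 = -5685 kJ/mol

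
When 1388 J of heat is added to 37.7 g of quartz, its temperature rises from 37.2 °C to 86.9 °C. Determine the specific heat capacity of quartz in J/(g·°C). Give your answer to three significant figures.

c = q / (m ΔT) = 1388 / (37.7 × 49.7)
c = 1388 / 1873.69 = 0.741 J/(g·°C)

c = 0.741 J/(g·°C)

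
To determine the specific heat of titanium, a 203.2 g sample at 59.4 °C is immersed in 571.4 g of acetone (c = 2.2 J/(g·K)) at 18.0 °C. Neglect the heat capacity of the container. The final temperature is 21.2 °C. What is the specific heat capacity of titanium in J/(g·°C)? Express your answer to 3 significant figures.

q_gained = (571.4 × 2.2) × (21.2 − 18.0) = 4023 J
q_lost = 203.2 × c × (59.4 − 21.2) = 7762.24 c
Set equal: c = 4023 / 7762.24 = 0.518 J/(g·°C)

c = 0.518 J/(g·°C)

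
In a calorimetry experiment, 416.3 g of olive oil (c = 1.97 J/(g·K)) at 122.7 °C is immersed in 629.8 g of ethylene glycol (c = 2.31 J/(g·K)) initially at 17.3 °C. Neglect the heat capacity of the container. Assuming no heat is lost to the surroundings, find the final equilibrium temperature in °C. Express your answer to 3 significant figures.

T_f = 55.3 °C

Heat lost by olive oil = heat gained by ethylene glycol.
(416.3)(1.97)(122.7 − T) = (629.8)(2.31)(T − 17.3)
820.111 (122.7 − T) = 1454.838 (T − 17.3)
100630 − 820.111 T = 1454.838 T − 25169
125799 = 2274.949 T
T = 55.30 °C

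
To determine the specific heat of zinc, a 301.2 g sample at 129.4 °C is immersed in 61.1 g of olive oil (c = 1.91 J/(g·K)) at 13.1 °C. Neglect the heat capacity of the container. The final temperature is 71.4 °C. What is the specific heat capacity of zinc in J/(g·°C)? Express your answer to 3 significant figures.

c = 0.389 J/(g·°C)

q_gained = (61.1 × 1.91) × (71.4 − 13.1) = 6804 J
q_lost = 301.2 × c × (129.4 − 71.4) = 17469.6 c
Set equal: c = 6804 / 17469.6 = 0.389 J/(g·°C)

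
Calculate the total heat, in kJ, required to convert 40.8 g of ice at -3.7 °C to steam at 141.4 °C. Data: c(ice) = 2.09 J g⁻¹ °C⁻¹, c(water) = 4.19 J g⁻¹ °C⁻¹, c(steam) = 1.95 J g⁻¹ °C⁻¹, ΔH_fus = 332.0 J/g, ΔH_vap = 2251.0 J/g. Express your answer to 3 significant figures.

q = 126 kJ

q1 (heat ice -3.7→0.0 °C): 40.8 × 2.09 × 3.7 = 316 J
q2 (melt at 0 °C): 40.8 × 332.0 = 13546 J
q3 (heat water 0.0→100.0 °C): 40.8 × 4.19 × 100.0 = 17095 J
q4 (vaporize at 100 °C): 40.8 × 2251.0 = 91841 J
q5 (heat steam 100.0→141.4 °C): 40.8 × 1.95 × 41.4 = 3294 J
Total: 316 + 13546 + 17095 + 91841 + 3294 = 126092 J = 126 kJ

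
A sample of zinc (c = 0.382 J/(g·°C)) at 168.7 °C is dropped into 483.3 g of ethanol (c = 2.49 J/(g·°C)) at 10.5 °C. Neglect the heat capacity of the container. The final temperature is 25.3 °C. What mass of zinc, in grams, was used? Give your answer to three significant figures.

q_gained = (483.3 × 2.49) × (25.3 − 10.5) = 17810 J
q_lost = m × 0.382 × (168.7 − 25.3) = 54.7788 m
m = 17810 / 54.7788 = 325 g

m = 325 g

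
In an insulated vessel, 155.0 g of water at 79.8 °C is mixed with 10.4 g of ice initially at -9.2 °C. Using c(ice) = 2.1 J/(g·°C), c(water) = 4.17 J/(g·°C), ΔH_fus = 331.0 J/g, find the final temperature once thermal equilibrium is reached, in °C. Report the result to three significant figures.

Heat to bring ice to 0 °C and melt it: q₁ = 10.4×2.1×9.2 + 10.4×331.0 = 3643.3 J
Heat the water can supply cooling to 0 °C: 155.0×4.17×79.8 = 51578.7 J > q₁, so all ice melts.
Energy balance: 155.0×4.17×(79.8 − T) = 3643.3 + 10.4×4.17×(T − 0)
646.35(79.8 − T) = 3643.3 + 43.368 T
51578.7 − 3643.3 = 689.718 T
T = 47935.4 / 689.718 = 69.50 °C

T_f = 69.5 °C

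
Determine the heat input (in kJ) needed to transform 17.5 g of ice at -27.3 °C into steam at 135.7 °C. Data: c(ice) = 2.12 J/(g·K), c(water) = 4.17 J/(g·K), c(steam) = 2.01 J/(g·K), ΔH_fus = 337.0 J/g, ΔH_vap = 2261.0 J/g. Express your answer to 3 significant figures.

q = 55.0 kJ

q1 (heat ice -27.3→0.0 °C): 17.5 × 2.12 × 27.3 = 1013 J
q2 (melt at 0 °C): 17.5 × 337.0 = 5898 J
q3 (heat water 0.0→100.0 °C): 17.5 × 4.17 × 100.0 = 7298 J
q4 (vaporize at 100 °C): 17.5 × 2261.0 = 39568 J
q5 (heat steam 100.0→135.7 °C): 17.5 × 2.01 × 35.7 = 1256 J
Total: 1013 + 5898 + 7298 + 39568 + 1256 = 55033 J = 55.0 kJ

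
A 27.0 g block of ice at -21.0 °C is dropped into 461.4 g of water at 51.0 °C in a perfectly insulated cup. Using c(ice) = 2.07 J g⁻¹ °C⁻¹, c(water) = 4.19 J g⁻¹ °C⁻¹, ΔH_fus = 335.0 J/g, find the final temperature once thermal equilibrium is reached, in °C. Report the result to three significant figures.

Heat to bring ice to 0 °C and melt it: q₁ = 27.0×2.07×21.0 + 27.0×335.0 = 10219 J
Heat the water can supply cooling to 0 °C: 461.4×4.19×51.0 = 98596.6 J > q₁, so all ice melts.
Energy balance: 461.4×4.19×(51.0 − T) = 10219 + 27.0×4.19×(T − 0)
1933.266(51.0 − T) = 10219 + 113.13 T
98596.6 − 10219 = 2046.396 T
T = 88377.6 / 2046.396 = 43.19 °C

T_f = 43.2 °C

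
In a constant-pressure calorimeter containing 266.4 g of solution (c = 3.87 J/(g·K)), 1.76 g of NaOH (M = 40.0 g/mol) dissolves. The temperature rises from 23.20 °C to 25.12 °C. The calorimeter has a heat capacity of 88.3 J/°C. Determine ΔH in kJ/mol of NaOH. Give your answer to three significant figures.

ΔH = -48.8 kJ/mol

|ΔT| = |25.12 − 23.20| = 1.92 °C
|q_surr| = (266.4 × 3.87 + 88.3) × 1.92 = 1119.268 × 1.92 = 2149 J
n(NaOH) = 1.76 / 40.0 = 0.04400 mol
Temperature rose, so q_rxn = −|q_surr| = -2.149 kJ
ΔH = q_rxn / n = -48.84 kJ/mol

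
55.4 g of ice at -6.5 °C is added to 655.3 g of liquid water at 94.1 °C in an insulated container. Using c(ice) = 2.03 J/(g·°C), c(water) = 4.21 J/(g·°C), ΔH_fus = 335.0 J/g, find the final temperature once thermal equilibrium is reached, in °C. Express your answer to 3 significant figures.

Heat to bring ice to 0 °C and melt it: q₁ = 55.4×2.03×6.5 + 55.4×335.0 = 19290 J
Heat the water can supply cooling to 0 °C: 655.3×4.21×94.1 = 259604 J > q₁, so all ice melts.
Energy balance: 655.3×4.21×(94.1 − T) = 19290 + 55.4×4.21×(T − 0)
2758.813(94.1 − T) = 19290 + 233.234 T
259604 − 19290 = 2992.047 T
T = 240314 / 2992.047 = 80.32 °C

T_f = 80.3 °C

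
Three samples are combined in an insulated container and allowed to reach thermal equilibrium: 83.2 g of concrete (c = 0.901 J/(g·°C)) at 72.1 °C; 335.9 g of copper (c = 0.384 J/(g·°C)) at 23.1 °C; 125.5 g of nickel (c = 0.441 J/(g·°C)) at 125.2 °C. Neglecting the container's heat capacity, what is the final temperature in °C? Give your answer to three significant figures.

T_f = 59.1 °C

Σ mᵢcᵢ(T − Tᵢ) = 0  ⇒  T = Σ mᵢcᵢTᵢ / Σ mᵢcᵢ
Σ mᵢcᵢ = 83.2×0.901 + 335.9×0.384 + 125.5×0.441 = 259.2943
Σ mᵢcᵢTᵢ = 74.9632×72.1 + 128.9856×23.1 + 55.3455×125.2 = 15314
T = 15314 / 259.2943 = 59.06 °C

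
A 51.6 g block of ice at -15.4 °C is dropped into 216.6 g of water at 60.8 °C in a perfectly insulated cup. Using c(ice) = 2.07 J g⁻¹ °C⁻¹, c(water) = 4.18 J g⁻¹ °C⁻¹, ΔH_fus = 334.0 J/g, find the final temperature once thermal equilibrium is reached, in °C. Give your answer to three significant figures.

Heat to bring ice to 0 °C and melt it: q₁ = 51.6×2.07×15.4 + 51.6×334.0 = 18879 J
Heat the water can supply cooling to 0 °C: 216.6×4.18×60.8 = 55047.6 J > q₁, so all ice melts.
Energy balance: 216.6×4.18×(60.8 − T) = 18879 + 51.6×4.18×(T − 0)
905.388(60.8 − T) = 18879 + 215.688 T
55047.6 − 18879 = 1121.076 T
T = 36168.6 / 1121.076 = 32.26 °C

T_f = 32.3 °C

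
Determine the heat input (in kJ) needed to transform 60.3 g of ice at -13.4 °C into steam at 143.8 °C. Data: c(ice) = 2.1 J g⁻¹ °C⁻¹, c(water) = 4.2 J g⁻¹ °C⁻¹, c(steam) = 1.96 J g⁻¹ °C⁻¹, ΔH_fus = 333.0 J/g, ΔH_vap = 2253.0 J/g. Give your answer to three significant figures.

q = 188 kJ

q1 (heat ice -13.4→0.0 °C): 60.3 × 2.1 × 13.4 = 1697 J
q2 (melt at 0 °C): 60.3 × 333.0 = 20080 J
q3 (heat water 0.0→100.0 °C): 60.3 × 4.2 × 100.0 = 25326 J
q4 (vaporize at 100 °C): 60.3 × 2253.0 = 135856 J
q5 (heat steam 100.0→143.8 °C): 60.3 × 1.96 × 43.8 = 5177 J
Total: 1697 + 20080 + 25326 + 135856 + 5177 = 188136 J = 188 kJ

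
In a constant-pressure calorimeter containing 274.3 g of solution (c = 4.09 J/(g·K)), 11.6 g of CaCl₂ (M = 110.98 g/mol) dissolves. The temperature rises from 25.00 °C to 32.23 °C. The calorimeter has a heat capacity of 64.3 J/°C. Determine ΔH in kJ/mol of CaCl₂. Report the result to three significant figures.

|ΔT| = |32.23 − 25.00| = 7.23 °C
|q_surr| = (274.3 × 4.09 + 64.3) × 7.23 = 1186.187 × 7.23 = 8576.132 J
n(CaCl₂) = 11.6 / 110.98 = 0.1045233 mol
Temperature rose, so q_rxn = −|q_surr| = -8.576132 kJ
ΔH = q_rxn / n = -82.04995 kJ/mol

ΔH = -82.0 kJ/mol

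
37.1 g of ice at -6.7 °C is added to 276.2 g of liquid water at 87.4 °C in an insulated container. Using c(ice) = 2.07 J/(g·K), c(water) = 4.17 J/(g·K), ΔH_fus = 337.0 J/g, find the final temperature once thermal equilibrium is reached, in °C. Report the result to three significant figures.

Heat to bring ice to 0 °C and melt it: q₁ = 37.1×2.07×6.7 + 37.1×337.0 = 13017 J
Heat the water can supply cooling to 0 °C: 276.2×4.17×87.4 = 100663 J > q₁, so all ice melts.
Energy balance: 276.2×4.17×(87.4 − T) = 13017 + 37.1×4.17×(T − 0)
1151.754(87.4 − T) = 13017 + 154.707 T
100663 − 13017 = 1306.461 T
T = 87646 / 1306.461 = 67.09 °C

T_f = 67.1 °C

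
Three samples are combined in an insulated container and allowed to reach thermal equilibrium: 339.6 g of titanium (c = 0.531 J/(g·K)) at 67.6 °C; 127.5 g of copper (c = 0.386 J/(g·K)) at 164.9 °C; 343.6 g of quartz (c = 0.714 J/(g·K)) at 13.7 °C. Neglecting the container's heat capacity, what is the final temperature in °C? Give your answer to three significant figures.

Σ mᵢcᵢ(T − Tᵢ) = 0  ⇒  T = Σ mᵢcᵢTᵢ / Σ mᵢcᵢ
Σ mᵢcᵢ = 339.6×0.531 + 127.5×0.386 + 343.6×0.714 = 474.8730
Σ mᵢcᵢTᵢ = 180.3276×67.6 + 49.215×164.9 + 245.3304×13.7 = 23667
T = 23667 / 474.8730 = 49.84 °C

T_f = 49.8 °C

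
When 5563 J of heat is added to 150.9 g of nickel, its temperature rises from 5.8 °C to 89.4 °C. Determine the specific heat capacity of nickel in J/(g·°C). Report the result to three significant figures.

c = q / (m ΔT) = 5563 / (150.9 × 83.6)
c = 5563 / 12615.24 = 0.441 J/(g·°C)

c = 0.441 J/(g·°C)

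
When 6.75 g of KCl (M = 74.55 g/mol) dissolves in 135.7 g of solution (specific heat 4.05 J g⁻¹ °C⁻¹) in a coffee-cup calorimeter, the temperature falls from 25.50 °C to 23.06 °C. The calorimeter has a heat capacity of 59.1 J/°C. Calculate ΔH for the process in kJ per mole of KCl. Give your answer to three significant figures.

ΔH = 16.4 kJ/mol

|ΔT| = |23.06 − 25.50| = 2.44 °C
|q_surr| = (135.7 × 4.05 + 59.1) × 2.44 = 608.685 × 2.44 = 1485 J
n(KCl) = 6.75 / 74.55 = 0.09054 mol
Temperature fell, so q_rxn = +|q_surr| = 1.485 kJ
ΔH = q_rxn / n = 16.40 kJ/mol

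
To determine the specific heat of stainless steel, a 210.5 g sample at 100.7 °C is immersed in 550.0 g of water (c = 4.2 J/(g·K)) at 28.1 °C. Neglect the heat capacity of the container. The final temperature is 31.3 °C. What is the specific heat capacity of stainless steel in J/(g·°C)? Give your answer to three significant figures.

c = 0.506 J/(g·°C)

q_gained = (550.0 × 4.2) × (31.3 − 28.1) = 7392 J
q_lost = 210.5 × c × (100.7 − 31.3) = 14608.7 c
Set equal: c = 7392 / 14608.7 = 0.506 J/(g·°C)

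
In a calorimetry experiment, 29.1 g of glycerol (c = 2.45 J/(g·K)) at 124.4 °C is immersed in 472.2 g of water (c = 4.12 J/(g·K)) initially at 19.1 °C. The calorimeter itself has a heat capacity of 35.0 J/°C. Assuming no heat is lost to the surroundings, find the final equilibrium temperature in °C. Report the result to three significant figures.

Heat lost by glycerol = heat gained by water + calorimeter.
(29.1)(2.45)(124.4 − T) = [(472.2)(4.12) + 35.0](T − 19.1)
71.295 (124.4 − T) = 1980.464 (T − 19.1)
8869.1 − 71.295 T = 1980.464 T − 37827
46696.1 = 2051.759 T
T = 22.76 °C

T_f = 22.8 °C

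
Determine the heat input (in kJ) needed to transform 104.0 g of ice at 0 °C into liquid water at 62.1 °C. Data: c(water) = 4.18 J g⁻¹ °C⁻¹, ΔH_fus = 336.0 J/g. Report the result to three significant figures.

q1 (melt at 0 °C): 104.0 × 336.0 = 34944 J
q2 (heat water 0.0→62.1 °C): 104.0 × 4.18 × 62.1 = 26996 J
Total: 34944 + 26996 = 61940 J = 61.9 kJ

q = 61.9 kJ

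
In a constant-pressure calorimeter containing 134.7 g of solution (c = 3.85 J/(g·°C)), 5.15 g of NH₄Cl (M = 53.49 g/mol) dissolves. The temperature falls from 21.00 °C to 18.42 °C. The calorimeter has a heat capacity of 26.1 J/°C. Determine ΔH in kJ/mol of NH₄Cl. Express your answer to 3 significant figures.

ΔH = 14.6 kJ/mol

|ΔT| = |18.42 − 21.00| = 2.58 °C
|q_surr| = (134.7 × 3.85 + 26.1) × 2.58 = 544.695 × 2.58 = 1405 J
n(NH₄Cl) = 5.15 / 53.49 = 0.09628 mol
Temperature fell, so q_rxn = +|q_surr| = 1.405 kJ
ΔH = q_rxn / n = 14.59 kJ/mol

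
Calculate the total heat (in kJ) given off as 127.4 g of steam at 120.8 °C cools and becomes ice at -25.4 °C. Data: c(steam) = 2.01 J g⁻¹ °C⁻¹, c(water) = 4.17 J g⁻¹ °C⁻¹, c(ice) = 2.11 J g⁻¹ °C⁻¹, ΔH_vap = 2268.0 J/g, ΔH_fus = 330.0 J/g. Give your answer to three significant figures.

q = 396 kJ

q1 (cool steam 120.8→100 °C): 127.4 × 2.01 × 20.8 = 5326 J
q2 (condense at 100 °C): 127.4 × 2268.0 = 288943 J
q3 (cool water 100→0 °C): 127.4 × 4.17 × 100.0 = 53126 J
q4 (freeze at 0 °C): 127.4 × 330.0 = 42042 J
q5 (cool ice 0→-25.4 °C): 127.4 × 2.11 × 25.4 = 6828 J
Total: 5326 + 288943 + 53126 + 42042 + 6828 = 396265 J = 396 kJ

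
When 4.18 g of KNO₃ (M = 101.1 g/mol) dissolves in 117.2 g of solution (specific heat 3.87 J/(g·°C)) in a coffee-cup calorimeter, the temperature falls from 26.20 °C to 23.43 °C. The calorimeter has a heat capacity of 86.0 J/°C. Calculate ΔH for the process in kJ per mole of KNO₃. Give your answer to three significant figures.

ΔH = 36.1 kJ/mol

|ΔT| = |23.43 − 26.20| = 2.77 °C
|q_surr| = (117.2 × 3.87 + 86.0) × 2.77 = 539.564 × 2.77 = 1494.6 J
n(KNO₃) = 4.18 / 101.1 = 0.041345 mol
Temperature fell, so q_rxn = +|q_surr| = 1.4946 kJ
ΔH = q_rxn / n = 36.149 kJ/mol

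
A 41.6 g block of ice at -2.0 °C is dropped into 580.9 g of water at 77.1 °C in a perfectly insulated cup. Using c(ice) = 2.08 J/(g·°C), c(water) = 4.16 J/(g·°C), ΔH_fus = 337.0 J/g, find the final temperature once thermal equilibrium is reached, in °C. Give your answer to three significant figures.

T_f = 66.5 °C

Heat to bring ice to 0 °C and melt it: q₁ = 41.6×2.08×2.0 + 41.6×337.0 = 14192 J
Heat the water can supply cooling to 0 °C: 580.9×4.16×77.1 = 186316 J > q₁, so all ice melts.
Energy balance: 580.9×4.16×(77.1 − T) = 14192 + 41.6×4.16×(T − 0)
2416.544(77.1 − T) = 14192 + 173.056 T
186316 − 14192 = 2589.600 T
T = 172124 / 2589.600 = 66.47 °C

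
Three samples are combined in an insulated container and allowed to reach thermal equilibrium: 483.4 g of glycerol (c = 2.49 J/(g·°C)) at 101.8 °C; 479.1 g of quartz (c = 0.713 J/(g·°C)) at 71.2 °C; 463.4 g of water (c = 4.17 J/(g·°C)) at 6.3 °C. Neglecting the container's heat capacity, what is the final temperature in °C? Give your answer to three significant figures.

Σ mᵢcᵢ(T − Tᵢ) = 0  ⇒  T = Σ mᵢcᵢTᵢ / Σ mᵢcᵢ
Σ mᵢcᵢ = 483.4×2.49 + 479.1×0.713 + 463.4×4.17 = 3477.6423
Σ mᵢcᵢTᵢ = 1203.666×101.8 + 341.5983×71.2 + 1932.378×6.3 = 159030
T = 159030 / 3477.6423 = 45.73 °C

T_f = 45.7 °C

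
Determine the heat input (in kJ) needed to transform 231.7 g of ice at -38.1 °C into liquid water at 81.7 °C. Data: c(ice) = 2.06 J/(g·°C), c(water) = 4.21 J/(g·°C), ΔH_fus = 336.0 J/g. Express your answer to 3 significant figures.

q1 (heat ice -38.1→0.0 °C): 231.7 × 2.06 × 38.1 = 18185 J
q2 (melt at 0 °C): 231.7 × 336.0 = 77851 J
q3 (heat water 0.0→81.7 °C): 231.7 × 4.21 × 81.7 = 79695 J
Total: 18185 + 77851 + 79695 = 175731 J = 176 kJ

q = 176 kJ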